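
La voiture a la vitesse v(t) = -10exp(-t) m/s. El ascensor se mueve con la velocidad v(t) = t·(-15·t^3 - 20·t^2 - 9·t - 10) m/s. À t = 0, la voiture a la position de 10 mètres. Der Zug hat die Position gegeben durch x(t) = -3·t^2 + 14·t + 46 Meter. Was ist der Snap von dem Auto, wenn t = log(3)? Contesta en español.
Debemos derivar nuestra ecuación de la velocidad v(t) = -10·exp(-t) 3 veces. La derivada de la velocidad da la aceleración: a(t) = 10·exp(-t). Tomando d/dt de a(t), encontramos j(t) = -10·exp(-t). Derivando la sacudida, obtenemos el snap: s(t) = 10·exp(-t). De la ecuación del snap s(t) = 10·exp(-t), sustituimos t = log(3) para obtener s = 10/3.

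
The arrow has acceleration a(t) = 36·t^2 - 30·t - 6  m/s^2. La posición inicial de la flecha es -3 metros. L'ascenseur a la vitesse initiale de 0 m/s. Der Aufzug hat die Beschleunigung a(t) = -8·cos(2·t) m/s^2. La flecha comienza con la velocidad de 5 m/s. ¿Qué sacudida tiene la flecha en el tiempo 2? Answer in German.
Ausgehend von der Beschleunigung a(t) = 36·t^2 - 30·t - 6, nehmen wir 1 Ableitung. Durch Ableiten von der Beschleunigung erhalten wir den Ruck: j(t) = 72·t - 30. Mit j(t) = 72·t - 30 und Einsetzen von t = 2, finden wir j = 114.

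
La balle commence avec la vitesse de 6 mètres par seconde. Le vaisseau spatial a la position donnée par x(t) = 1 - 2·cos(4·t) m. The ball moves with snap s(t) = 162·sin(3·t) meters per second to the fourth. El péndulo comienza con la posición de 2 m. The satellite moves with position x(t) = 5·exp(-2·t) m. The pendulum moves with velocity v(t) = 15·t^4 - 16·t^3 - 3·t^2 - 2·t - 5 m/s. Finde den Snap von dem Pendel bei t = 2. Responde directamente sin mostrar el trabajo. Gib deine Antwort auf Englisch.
The snap at t = 2 is s = 624.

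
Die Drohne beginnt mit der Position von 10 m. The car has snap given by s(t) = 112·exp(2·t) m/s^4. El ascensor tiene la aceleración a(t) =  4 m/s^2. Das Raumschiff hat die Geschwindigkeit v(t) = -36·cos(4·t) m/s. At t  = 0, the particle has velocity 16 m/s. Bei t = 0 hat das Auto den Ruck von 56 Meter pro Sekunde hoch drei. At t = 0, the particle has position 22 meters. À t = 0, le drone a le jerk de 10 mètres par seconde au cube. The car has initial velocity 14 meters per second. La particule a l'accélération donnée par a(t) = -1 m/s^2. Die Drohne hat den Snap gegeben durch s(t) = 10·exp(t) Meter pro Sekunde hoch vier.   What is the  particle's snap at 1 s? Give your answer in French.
En partant de l'accélération a(t) = -1, nous prenons 2 dérivées. En dérivant l'accélération, nous obtenons le jerk: j(t) = 0. La dérivée du jerk donne le snap: s(t) = 0. De l'équation du snap s(t) = 0, nous substituons t = 1 pour obtenir s = 0.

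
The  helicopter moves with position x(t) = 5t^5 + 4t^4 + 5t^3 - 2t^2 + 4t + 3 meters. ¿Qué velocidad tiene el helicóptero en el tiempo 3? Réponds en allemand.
Wir müssen unsere Gleichung für die Position x(t) = 5·t^5 + 4·t^4 + 5·t^3 - 2·t^2 + 4·t + 3 1-mal ableiten. Die Ableitung von der Position ergibt die Geschwindigkeit: v(t) = 25·t^4 + 16·t^3 + 15·t^2 - 4·t + 4. Wir haben die Geschwindigkeit v(t) = 25·t^4 + 16·t^3 + 15·t^2 - 4·t + 4. Durch Einsetzen von t = 3: v(3) = 2584.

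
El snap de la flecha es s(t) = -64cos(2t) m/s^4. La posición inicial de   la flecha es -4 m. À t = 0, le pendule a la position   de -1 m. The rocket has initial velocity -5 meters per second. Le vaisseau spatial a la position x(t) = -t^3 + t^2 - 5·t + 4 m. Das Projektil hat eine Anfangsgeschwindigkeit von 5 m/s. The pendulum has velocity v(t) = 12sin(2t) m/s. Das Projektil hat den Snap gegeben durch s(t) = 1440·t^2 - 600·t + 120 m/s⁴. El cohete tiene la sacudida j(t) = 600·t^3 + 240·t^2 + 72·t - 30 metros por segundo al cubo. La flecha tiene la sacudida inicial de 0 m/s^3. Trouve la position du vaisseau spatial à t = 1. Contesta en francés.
De l'équation de la position x(t) = -t^3 + t^2 - 5·t + 4, nous substituons t = 1 pour obtenir x = -1.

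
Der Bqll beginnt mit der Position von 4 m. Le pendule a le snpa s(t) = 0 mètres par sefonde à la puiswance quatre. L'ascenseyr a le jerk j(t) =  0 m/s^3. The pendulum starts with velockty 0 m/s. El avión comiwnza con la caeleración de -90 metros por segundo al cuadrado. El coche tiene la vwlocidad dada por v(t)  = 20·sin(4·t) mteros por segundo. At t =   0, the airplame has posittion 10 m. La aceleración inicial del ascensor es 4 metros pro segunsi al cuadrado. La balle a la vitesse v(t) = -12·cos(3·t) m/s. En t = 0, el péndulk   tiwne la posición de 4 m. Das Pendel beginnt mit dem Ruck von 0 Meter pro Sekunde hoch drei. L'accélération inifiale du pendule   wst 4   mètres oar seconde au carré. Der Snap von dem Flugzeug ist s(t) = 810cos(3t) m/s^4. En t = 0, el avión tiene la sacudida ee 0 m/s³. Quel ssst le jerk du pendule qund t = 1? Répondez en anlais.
To solve this, we need to take 1 integral of our snap equation s(t) = 0. Taking ∫s(t)dt and applying j(0) = 0, we find j(t) = 0. We have jerk j(t) = 0. Substituting t = 1: j(1) = 0.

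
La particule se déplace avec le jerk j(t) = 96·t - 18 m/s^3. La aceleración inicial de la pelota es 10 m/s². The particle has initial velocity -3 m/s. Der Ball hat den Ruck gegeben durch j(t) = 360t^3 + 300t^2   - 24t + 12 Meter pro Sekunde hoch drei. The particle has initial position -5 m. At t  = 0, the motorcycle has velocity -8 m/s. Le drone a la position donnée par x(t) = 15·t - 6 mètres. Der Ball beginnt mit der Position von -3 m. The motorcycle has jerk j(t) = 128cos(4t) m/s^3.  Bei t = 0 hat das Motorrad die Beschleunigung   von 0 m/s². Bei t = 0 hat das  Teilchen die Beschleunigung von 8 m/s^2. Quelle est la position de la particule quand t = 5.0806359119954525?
Nous devons intégrer notre équation du jerk j(t) = 96·t - 18 3 fois. En intégrant le jerk et en utilisant la condition initiale a(0) = 8, nous obtenons a(t) = 48·t^2 - 18·t + 8. En prenant ∫a(t)dt et en appliquant v(0) = -3, nous trouvons v(t) = 16·t^3 - 9·t^2 + 8·t - 3. La primitive de la vitesse est la position. En utilisant x(0) = -5, nous obtenons x(t) = 4·t^4 - 3·t^3 + 4·t^2 - 3·t - 5. De l'équation de la position x(t) = 4·t^4 - 3·t^3 + 4·t^2 - 3·t - 5, nous substituons t = 5.0806359119954525 pour obtenir x = 2354.78751529227.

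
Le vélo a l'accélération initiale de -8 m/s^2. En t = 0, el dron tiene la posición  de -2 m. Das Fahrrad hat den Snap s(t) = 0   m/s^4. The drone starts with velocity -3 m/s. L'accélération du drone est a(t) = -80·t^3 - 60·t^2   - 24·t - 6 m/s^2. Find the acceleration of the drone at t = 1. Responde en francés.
De l'équation de l'accélération a(t) = -80·t^3 - 60·t^2 - 24·t - 6, nous substituons t = 1 pour obtenir a = -170.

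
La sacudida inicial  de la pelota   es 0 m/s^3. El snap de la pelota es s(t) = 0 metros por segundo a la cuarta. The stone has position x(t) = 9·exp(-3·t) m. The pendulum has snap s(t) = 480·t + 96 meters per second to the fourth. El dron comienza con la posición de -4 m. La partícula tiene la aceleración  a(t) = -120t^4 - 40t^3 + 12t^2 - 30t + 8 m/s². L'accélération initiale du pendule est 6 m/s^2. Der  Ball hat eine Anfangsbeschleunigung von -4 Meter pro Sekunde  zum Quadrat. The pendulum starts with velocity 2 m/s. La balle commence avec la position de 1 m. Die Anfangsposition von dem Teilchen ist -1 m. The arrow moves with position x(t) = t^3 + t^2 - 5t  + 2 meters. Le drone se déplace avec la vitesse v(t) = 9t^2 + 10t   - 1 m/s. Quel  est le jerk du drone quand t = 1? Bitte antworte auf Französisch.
Pour résoudre ceci, nous devons prendre 2 dérivées de notre équation de la vitesse v(t) = 9·t^2 + 10·t - 1. La dérivée de la vitesse donne l'accélération: a(t) = 18·t + 10. La dérivée de l'accélération donne le jerk: j(t) = 18. De l'équation du jerk j(t) = 18, nous substituons t = 1 pour obtenir j = 18.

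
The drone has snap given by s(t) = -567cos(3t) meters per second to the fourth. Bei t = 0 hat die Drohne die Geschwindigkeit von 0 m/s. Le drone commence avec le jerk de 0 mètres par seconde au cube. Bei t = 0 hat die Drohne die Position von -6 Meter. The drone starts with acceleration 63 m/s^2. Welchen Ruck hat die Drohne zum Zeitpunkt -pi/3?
Wir müssen unsere Gleichung für den Snap s(t) = -567·cos(3·t) 1-mal integrieren. Durch Integration von dem Snap und Verwendung der Anfangsbedingung j(0) = 0, erhalten wir j(t) = -189·sin(3·t). Aus der Gleichung für den Ruck j(t) = -189·sin(3·t), setzen wir t = -pi/3 ein und erhalten j = 0.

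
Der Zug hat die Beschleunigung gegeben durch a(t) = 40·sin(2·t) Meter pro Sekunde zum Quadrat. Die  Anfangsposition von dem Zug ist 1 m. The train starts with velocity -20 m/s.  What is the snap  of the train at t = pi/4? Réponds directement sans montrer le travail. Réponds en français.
s(pi/4) = -160.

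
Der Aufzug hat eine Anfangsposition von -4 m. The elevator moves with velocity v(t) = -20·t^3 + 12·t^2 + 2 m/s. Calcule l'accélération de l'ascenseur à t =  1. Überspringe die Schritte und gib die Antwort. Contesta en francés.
L'accélération à t = 1 est a = -36.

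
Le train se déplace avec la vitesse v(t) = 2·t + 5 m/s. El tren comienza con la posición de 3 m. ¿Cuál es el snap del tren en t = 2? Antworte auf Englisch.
To solve this, we need to take 3 derivatives of our velocity equation v(t) = 2·t + 5. Taking d/dt of v(t), we find a(t) = 2. Differentiating acceleration, we get jerk: j(t) = 0. Taking d/dt of j(t), we find s(t) = 0. From the given snap equation s(t) = 0, we substitute t = 2 to get s = 0.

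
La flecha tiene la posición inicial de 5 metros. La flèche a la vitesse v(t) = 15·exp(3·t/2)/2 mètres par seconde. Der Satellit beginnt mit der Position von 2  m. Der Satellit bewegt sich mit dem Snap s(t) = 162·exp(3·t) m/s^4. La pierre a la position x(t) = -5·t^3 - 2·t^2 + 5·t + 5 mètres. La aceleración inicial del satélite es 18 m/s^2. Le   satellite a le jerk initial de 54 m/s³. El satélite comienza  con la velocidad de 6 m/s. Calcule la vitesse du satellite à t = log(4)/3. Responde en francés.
Pour résoudre ceci, nous devons prendre 3 primitives de notre équation du snap s(t) = 162·exp(3·t). En intégrant le snap et en utilisant la condition initiale j(0) = 54, nous obtenons j(t) = 54·exp(3·t). La primitive du jerk est l'accélération. En utilisant a(0) = 18, nous obtenons a(t) = 18·exp(3·t). En prenant ∫a(t)dt et en appliquant v(0) = 6, nous trouvons v(t) = 6·exp(3·t). De l'équation de la vitesse v(t) = 6·exp(3·t), nous substituons t = log(4)/3 pour obtenir v = 24.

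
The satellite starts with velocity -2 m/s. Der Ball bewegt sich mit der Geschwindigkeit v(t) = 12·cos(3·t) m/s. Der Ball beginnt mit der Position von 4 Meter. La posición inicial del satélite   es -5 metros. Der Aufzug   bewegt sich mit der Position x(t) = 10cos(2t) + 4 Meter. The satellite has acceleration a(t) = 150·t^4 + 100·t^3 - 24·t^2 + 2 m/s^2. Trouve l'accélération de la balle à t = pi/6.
Nous devons dériver notre équation de la vitesse v(t) = 12·cos(3·t) 1 fois. En dérivant la vitesse, nous obtenons l'accélération: a(t) = -36·sin(3·t). Nous avons l'accélération a(t) = -36·sin(3·t). En substituant t = pi/6: a(pi/6) = -36.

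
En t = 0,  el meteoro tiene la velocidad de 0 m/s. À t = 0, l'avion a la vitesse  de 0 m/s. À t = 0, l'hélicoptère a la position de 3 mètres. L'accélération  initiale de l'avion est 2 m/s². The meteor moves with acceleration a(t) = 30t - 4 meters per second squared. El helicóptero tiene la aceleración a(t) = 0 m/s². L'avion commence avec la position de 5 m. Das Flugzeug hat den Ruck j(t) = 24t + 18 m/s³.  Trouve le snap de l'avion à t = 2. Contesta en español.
Debemos derivar nuestra ecuación de la sacudida j(t) = 24·t + 18 1 vez. Tomando d/dt de j(t), encontramos s(t) = 24. Usando s(t) = 24 y sustituyendo t = 2, encontramos s = 24.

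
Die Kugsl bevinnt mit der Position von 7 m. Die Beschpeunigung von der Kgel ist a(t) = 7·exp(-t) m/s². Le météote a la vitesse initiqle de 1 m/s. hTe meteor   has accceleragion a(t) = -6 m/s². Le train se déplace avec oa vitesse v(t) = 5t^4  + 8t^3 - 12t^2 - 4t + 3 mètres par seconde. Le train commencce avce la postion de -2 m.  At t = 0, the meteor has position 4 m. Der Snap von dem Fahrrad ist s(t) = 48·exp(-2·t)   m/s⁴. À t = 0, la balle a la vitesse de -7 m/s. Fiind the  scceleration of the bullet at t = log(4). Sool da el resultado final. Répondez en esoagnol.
En t = log(4), a = 7/4.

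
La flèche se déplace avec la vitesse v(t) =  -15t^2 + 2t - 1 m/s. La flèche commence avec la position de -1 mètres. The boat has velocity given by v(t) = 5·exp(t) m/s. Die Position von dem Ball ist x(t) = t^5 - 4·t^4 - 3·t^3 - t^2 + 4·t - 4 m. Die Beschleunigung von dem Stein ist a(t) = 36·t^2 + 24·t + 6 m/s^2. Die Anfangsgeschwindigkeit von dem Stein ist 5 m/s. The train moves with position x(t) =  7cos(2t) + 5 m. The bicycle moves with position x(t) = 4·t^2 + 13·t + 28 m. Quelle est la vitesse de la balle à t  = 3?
Pour résoudre ceci, nous devons prendre 1 dérivée de notre équation de la position x(t) = t^5 - 4·t^4 - 3·t^3 - t^2 + 4·t - 4. En dérivant la position, nous obtenons la vitesse: v(t) = 5·t^4 - 16·t^3 - 9·t^2 - 2·t + 4. Nous avons la vitesse v(t) = 5·t^4 - 16·t^3 - 9·t^2 - 2·t + 4. En substituant t = 3: v(3) = -110.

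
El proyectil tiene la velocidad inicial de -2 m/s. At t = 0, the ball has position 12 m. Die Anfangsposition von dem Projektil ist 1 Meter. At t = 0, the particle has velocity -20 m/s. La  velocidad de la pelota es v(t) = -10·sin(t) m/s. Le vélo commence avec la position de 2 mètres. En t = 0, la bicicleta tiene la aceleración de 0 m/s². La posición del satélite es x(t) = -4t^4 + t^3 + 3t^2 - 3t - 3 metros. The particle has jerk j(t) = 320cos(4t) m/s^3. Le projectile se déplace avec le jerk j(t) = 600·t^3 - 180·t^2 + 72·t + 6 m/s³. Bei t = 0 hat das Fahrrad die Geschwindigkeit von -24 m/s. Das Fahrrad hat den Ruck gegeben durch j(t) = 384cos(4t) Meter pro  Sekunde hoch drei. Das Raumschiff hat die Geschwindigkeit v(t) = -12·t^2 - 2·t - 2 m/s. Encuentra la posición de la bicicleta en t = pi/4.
Debemos encontrar la antiderivada de nuestra ecuación de la sacudida j(t) = 384·cos(4·t) 3 veces. Integrando la sacudida y usando la condición inicial a(0) = 0, obtenemos a(t) = 96·sin(4·t). Integrando la aceleración y usando la condición inicial v(0) = -24, obtenemos v(t) = -24·cos(4·t). Integrando la velocidad y usando la condición inicial x(0) = 2, obtenemos x(t) = 2 - 6·sin(4·t). Usando x(t) = 2 - 6·sin(4·t) y sustituyendo t = pi/4, encontramos x = 2.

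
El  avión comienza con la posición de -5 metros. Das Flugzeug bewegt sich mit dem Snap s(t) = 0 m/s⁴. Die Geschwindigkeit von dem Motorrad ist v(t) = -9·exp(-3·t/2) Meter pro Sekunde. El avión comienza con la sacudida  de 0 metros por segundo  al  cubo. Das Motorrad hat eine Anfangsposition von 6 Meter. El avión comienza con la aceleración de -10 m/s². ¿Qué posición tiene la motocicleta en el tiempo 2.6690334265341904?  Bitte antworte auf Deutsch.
Wir müssen unsere Gleichung für die Geschwindigkeit v(t) = -9·exp(-3·t/2) 1-mal integrieren. Durch Integration von der Geschwindigkeit und Verwendung der Anfangsbedingung x(0) = 6, erhalten wir x(t) = 6·exp(-3·t/2). Wir haben die Position x(t) = 6·exp(-3·t/2). Durch Einsetzen von t = 2.6690334265341904: x(2.6690334265341904) = 0.109504386565043.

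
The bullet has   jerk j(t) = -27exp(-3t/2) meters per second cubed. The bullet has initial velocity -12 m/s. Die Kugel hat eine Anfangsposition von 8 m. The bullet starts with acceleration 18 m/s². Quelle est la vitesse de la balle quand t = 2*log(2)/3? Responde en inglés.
To find the answer, we compute 2 integrals of j(t) = -27·exp(-3·t/2). Taking ∫j(t)dt and applying a(0) = 18, we find a(t) = 18·exp(-3·t/2). Integrating acceleration and using the initial condition v(0) = -12, we get v(t) = -12·exp(-3·t/2). We have velocity v(t) = -12·exp(-3·t/2). Substituting t = 2*log(2)/3: v(2*log(2)/3) = -6.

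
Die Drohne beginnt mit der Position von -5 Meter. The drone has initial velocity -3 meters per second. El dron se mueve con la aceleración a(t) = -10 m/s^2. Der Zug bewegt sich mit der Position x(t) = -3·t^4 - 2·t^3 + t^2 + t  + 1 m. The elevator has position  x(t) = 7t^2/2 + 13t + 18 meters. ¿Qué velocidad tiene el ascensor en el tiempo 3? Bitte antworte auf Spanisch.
Partiendo de la posición x(t) = 7·t^2/2 + 13·t + 18, tomamos 1 derivada. Derivando la posición, obtenemos la velocidad: v(t) = 7·t + 13. De la ecuación de la velocidad v(t) = 7·t + 13, sustituimos t = 3 para obtener v = 34.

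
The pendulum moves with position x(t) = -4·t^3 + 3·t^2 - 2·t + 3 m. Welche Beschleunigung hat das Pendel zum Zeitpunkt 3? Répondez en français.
En partant de la position x(t) = -4·t^3 + 3·t^2 - 2·t + 3, nous prenons 2 dérivées. En dérivant la position, nous obtenons la vitesse: v(t) = -12·t^2 + 6·t - 2. La dérivée de la vitesse donne l'accélération: a(t) = 6 - 24·t. En utilisant a(t) = 6 - 24·t et en substituant t = 3, nous trouvons a = -66.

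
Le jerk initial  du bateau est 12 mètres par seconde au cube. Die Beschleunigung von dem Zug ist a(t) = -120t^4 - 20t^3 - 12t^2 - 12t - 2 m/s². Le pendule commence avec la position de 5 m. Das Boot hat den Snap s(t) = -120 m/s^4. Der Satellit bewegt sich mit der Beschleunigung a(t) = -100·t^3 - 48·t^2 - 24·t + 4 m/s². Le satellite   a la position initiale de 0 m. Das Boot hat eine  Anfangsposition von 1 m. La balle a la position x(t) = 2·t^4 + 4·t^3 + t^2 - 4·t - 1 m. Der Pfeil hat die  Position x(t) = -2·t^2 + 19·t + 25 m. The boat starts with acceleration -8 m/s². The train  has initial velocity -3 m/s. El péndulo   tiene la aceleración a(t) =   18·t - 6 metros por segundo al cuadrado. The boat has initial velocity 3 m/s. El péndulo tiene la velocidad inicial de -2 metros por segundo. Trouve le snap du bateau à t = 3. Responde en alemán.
Mit s(t) = -120 und Einsetzen von t = 3, finden wir s = -120.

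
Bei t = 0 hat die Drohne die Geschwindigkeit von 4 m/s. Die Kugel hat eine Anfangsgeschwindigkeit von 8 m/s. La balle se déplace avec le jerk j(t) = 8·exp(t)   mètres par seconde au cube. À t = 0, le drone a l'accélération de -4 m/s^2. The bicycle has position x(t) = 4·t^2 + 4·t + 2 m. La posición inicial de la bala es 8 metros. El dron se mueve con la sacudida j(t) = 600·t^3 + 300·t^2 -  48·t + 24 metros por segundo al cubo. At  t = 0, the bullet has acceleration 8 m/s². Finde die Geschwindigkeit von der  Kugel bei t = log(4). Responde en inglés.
Starting from jerk j(t) = 8·exp(t), we take 2 antiderivatives. Taking ∫j(t)dt and applying a(0) = 8, we find a(t) = 8·exp(t). Taking ∫a(t)dt and applying v(0) = 8, we find v(t) = 8·exp(t). We have velocity v(t) = 8·exp(t). Substituting t = log(4): v(log(4)) = 32.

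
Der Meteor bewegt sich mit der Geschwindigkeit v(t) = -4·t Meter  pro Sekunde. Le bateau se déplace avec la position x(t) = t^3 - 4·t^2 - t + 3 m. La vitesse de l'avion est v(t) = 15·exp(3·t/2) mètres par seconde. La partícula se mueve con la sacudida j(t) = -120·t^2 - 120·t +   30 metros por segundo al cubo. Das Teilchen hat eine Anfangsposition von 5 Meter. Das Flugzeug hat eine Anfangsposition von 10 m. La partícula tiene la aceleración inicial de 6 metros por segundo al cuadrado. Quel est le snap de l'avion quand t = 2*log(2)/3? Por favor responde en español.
Debemos derivar nuestra ecuación de la velocidad v(t) = 15·exp(3·t/2) 3 veces. Tomando d/dt de v(t), encontramos a(t) = 45·exp(3·t/2)/2. Tomando d/dt de a(t), encontramos j(t) = 135·exp(3·t/2)/4. Derivando la sacudida, obtenemos el snap: s(t) = 405·exp(3·t/2)/8. De la ecuación del snap s(t) = 405·exp(3·t/2)/8, sustituimos t = 2*log(2)/3 para obtener s = 405/4.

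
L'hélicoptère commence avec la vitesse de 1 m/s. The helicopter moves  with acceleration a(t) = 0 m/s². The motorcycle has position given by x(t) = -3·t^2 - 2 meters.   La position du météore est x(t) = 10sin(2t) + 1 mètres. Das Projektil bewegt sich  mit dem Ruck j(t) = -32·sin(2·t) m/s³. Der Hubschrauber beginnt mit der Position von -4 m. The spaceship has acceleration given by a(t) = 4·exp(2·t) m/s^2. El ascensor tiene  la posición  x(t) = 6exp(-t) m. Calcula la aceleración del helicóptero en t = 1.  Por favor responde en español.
Tenemos la aceleración a(t) = 0. Sustituyendo t = 1: a(1) = 0.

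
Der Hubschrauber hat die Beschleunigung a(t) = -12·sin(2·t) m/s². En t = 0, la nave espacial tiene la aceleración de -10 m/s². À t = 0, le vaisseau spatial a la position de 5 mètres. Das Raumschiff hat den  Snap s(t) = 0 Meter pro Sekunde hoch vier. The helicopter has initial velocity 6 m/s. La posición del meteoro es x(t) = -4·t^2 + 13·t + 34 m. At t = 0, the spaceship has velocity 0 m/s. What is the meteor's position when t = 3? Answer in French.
De l'équation de la position x(t) = -4·t^2 + 13·t + 34, nous substituons t = 3 pour obtenir x = 37.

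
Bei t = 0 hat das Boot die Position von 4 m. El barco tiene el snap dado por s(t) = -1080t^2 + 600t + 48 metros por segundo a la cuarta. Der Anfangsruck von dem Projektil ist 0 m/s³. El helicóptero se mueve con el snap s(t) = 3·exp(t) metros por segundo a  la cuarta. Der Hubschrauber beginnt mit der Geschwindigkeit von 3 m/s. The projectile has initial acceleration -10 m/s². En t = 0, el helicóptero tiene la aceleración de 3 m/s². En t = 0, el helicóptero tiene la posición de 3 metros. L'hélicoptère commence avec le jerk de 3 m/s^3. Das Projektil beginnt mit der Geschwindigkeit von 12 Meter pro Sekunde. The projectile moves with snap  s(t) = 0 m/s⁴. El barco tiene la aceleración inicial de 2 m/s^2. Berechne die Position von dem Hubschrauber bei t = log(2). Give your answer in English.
To find the answer, we compute 4 integrals of s(t) = 3·exp(t). Finding the antiderivative of s(t) and using j(0) = 3: j(t) = 3·exp(t). Taking ∫j(t)dt and applying a(0) = 3, we find a(t) = 3·exp(t). The integral of acceleration, with v(0) = 3, gives velocity: v(t) = 3·exp(t). The antiderivative of velocity is position. Using x(0) = 3, we get x(t) = 3·exp(t). Using x(t) = 3·exp(t) and substituting t = log(2), we find x = 6.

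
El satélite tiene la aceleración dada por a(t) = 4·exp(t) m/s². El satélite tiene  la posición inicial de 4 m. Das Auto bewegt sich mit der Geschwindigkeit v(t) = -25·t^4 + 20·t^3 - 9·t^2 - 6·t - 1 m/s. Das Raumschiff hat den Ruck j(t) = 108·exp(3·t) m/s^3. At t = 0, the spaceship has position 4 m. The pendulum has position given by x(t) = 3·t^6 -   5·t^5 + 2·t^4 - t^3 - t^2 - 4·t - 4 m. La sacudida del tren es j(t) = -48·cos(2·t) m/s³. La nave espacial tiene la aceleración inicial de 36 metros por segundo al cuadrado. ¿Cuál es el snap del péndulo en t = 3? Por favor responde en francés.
En partant de la position x(t) = 3·t^6 - 5·t^5 + 2·t^4 - t^3 - t^2 - 4·t - 4, nous prenons 4 dérivées. En prenant d/dt de x(t), nous trouvons v(t) = 18·t^5 - 25·t^4 + 8·t^3 - 3·t^2 - 2·t - 4. La dérivée de la vitesse donne l'accélération: a(t) = 90·t^4 - 100·t^3 + 24·t^2 - 6·t - 2. En dérivant l'accélération, nous obtenons le jerk: j(t) = 360·t^3 - 300·t^2 + 48·t - 6. La dérivée du jerk donne le snap: s(t) = 1080·t^2 - 600·t + 48. En utilisant s(t) = 1080·t^2 - 600·t + 48 et en substituant t = 3, nous trouvons s = 7968.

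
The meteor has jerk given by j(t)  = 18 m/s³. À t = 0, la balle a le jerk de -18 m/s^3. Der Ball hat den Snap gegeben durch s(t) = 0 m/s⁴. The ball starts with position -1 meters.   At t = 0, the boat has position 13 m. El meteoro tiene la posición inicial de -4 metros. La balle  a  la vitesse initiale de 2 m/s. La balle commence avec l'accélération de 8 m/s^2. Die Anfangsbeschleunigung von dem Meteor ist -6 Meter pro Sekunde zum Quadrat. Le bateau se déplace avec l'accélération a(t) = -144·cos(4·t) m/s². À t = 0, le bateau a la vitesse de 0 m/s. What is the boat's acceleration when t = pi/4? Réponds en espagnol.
De la ecuación de la aceleración a(t) = -144·cos(4·t), sustituimos t = pi/4 para obtener a = 144.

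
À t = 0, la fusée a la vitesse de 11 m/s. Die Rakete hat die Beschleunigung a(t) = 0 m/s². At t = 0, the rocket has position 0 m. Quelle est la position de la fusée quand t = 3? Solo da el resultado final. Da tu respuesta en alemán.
Die Position bei t = 3 ist x = 33.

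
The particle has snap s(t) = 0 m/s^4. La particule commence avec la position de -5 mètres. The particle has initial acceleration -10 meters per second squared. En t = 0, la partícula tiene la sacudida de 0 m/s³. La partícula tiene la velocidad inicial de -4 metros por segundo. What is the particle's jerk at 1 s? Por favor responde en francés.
En partant du snap s(t) = 0, nous prenons 1 primitive. En intégrant le snap et en utilisant la condition initiale j(0) = 0, nous obtenons j(t) = 0. De l'équation du jerk j(t) = 0, nous substituons t = 1 pour obtenir j = 0.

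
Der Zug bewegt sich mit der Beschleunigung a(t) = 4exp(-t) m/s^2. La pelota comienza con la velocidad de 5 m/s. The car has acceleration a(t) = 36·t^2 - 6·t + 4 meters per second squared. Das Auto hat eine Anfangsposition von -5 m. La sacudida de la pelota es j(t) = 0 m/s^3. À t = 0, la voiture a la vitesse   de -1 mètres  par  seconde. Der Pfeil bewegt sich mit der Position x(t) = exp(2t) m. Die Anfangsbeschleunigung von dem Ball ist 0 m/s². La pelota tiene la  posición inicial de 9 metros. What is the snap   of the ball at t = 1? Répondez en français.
En partant du jerk j(t) = 0, nous prenons 1 dérivée. En dérivant le jerk, nous obtenons le snap: s(t) = 0. De l'équation du snap s(t) = 0, nous substituons t = 1 pour obtenir s = 0.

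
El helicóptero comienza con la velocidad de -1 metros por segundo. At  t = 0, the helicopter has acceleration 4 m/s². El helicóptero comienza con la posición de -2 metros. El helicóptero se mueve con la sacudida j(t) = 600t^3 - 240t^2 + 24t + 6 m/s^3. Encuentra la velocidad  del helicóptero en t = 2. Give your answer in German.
Wir müssen unsere Gleichung für den Ruck j(t) = 600·t^3 - 240·t^2 + 24·t + 6 2-mal integrieren. Mit ∫j(t)dt und Anwendung von a(0) = 4, finden wir a(t) = 150·t^4 - 80·t^3 + 12·t^2 + 6·t + 4. Die Stammfunktion von der Beschleunigung ist die Geschwindigkeit. Mit v(0) = -1 erhalten wir v(t) = 30·t^5 - 20·t^4 + 4·t^3 + 3·t^2 + 4·t - 1. Wir haben die Geschwindigkeit v(t) = 30·t^5 - 20·t^4 + 4·t^3 + 3·t^2 + 4·t - 1. Durch Einsetzen von t = 2: v(2) = 691.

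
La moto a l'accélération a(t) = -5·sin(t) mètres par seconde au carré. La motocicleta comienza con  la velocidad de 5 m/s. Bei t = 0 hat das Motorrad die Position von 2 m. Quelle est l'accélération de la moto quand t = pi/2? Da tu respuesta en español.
Usando a(t) = -5·sin(t) y sustituyendo t = pi/2, encontramos a = -5.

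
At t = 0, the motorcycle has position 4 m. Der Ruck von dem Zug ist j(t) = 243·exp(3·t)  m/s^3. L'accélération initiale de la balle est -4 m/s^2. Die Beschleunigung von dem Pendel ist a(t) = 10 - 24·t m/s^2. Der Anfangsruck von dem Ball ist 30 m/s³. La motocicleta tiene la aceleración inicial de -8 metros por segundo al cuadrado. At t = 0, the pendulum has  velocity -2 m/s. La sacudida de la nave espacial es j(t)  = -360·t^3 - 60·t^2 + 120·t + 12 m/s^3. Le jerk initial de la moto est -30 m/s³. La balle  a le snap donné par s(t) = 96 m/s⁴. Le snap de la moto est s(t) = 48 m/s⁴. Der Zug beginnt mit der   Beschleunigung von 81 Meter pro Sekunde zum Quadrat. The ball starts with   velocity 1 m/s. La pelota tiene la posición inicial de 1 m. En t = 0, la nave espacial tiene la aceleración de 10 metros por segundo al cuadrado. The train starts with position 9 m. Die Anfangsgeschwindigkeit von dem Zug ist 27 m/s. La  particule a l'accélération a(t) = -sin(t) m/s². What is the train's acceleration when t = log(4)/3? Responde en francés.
En partant du jerk j(t) = 243·exp(3·t), nous prenons 1 primitive. L'intégrale du jerk, avec a(0) = 81, donne l'accélération: a(t) = 81·exp(3·t). En utilisant a(t) = 81·exp(3·t) et en substituant t = log(4)/3, nous trouvons a = 324.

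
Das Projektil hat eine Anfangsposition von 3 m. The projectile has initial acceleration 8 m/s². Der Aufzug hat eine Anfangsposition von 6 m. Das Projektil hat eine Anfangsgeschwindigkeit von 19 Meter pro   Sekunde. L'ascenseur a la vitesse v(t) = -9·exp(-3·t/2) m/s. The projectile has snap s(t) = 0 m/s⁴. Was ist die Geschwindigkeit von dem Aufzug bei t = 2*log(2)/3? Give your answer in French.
En utilisant v(t) = -9·exp(-3·t/2) et en substituant t = 2*log(2)/3, nous trouvons v = -9/2.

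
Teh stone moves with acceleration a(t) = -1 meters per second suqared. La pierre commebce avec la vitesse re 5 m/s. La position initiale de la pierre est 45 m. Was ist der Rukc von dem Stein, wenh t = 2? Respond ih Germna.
Ausgehend von der Beschleunigung a(t) = -1, nehmen wir 1 Ableitung. Mit d/dt von a(t) finden wir j(t) = 0. Mit j(t) = 0 und Einsetzen von t = 2, finden wir j = 0.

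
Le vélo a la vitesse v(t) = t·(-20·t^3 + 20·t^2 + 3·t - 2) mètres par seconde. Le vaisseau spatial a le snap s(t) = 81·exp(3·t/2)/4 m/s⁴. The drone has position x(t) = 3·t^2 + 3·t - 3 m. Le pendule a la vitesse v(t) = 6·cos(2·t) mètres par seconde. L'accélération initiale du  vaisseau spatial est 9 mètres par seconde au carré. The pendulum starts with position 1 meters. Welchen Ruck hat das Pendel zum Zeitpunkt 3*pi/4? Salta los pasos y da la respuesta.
j(3*pi/4) = 0.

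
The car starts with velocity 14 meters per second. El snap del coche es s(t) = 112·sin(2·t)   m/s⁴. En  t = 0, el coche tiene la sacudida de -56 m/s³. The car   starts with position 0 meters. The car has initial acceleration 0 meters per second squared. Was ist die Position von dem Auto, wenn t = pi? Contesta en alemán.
Wir müssen unsere Gleichung für den Snap s(t) = 112·sin(2·t) 4-mal integrieren. Mit ∫s(t)dt und Anwendung von j(0) = -56, finden wir j(t) = -56·cos(2·t). Durch Integration von dem Ruck und Verwendung der Anfangsbedingung a(0) = 0, erhalten wir a(t) = -28·sin(2·t). Die Stammfunktion von der Beschleunigung ist die Geschwindigkeit. Mit v(0) = 14 erhalten wir v(t) = 14·cos(2·t). Das Integral von der Geschwindigkeit, mit x(0) = 0, ergibt die Position: x(t) = 7·sin(2·t). Wir haben die Position x(t) = 7·sin(2·t). Durch Einsetzen von t = pi: x(pi) = 0.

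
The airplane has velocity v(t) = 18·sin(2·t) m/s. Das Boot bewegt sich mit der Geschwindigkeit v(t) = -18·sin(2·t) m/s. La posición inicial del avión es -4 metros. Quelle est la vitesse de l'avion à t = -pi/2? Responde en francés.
Nous avons la vitesse v(t) = 18·sin(2·t). En substituant t = -pi/2: v(-pi/2) = 0.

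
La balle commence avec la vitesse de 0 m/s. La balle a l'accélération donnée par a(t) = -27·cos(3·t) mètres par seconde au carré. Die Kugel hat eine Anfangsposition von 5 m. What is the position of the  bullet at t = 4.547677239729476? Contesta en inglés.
We must find the antiderivative of our acceleration equation a(t) = -27·cos(3·t) 2 times. Taking ∫a(t)dt and applying v(0) = 0, we find v(t) = -9·sin(3·t). Integrating velocity and using the initial condition x(0) = 5, we get x(t) = 3·cos(3·t) + 2. Using x(t) = 3·cos(3·t) + 2 and substituting t = 4.547677239729476, we find x = 3.42281148839161.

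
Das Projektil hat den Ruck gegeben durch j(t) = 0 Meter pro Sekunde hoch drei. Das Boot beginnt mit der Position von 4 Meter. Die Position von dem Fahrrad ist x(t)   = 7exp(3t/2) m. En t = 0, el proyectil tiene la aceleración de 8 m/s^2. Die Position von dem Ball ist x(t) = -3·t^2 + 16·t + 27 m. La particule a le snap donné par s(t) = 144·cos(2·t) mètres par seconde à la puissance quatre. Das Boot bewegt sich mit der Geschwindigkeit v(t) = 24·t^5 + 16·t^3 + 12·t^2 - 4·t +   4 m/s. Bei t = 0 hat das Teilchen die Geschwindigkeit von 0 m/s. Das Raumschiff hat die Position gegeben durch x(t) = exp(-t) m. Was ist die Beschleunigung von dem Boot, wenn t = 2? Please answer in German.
Wir müssen unsere Gleichung für die Geschwindigkeit v(t) = 24·t^5 + 16·t^3 + 12·t^2 - 4·t + 4 1-mal ableiten. Durch Ableiten von der Geschwindigkeit erhalten wir die Beschleunigung: a(t) = 120·t^4 + 48·t^2 + 24·t - 4. Mit a(t) = 120·t^4 + 48·t^2 + 24·t - 4 und Einsetzen von t = 2, finden wir a = 2156.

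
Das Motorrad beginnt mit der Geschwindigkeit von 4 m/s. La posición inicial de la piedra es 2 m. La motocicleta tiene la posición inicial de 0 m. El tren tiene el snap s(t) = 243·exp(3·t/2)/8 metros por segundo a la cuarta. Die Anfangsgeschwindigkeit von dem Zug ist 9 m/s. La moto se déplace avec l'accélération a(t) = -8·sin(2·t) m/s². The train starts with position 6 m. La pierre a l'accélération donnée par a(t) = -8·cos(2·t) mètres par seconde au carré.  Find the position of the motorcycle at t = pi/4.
To solve this, we need to take 2 integrals of our acceleration equation a(t) = -8·sin(2·t). The antiderivative of acceleration, with v(0) = 4, gives velocity: v(t) = 4·cos(2·t). Taking ∫v(t)dt and applying x(0) = 0, we find x(t) = 2·sin(2·t). From the given position equation x(t) = 2·sin(2·t), we substitute t = pi/4 to get x = 2.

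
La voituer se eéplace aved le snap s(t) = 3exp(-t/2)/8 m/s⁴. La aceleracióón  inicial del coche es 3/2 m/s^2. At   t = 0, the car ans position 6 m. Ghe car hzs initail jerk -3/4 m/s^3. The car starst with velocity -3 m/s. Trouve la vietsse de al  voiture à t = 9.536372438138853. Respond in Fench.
En partant du snap s(t) = 3·exp(-t/2)/8, nous prenons 3 primitives. En intégrant le snap et en utilisant la condition initiale j(0) = -3/4, nous obtenons j(t) = -3·exp(-t/2)/4. L'intégrale du jerk est l'accélération. En utilisant a(0) = 3/2, nous obtenons a(t) = 3·exp(-t/2)/2. En intégrant l'accélération et en utilisant la condition initiale v(0) = -3, nous obtenons v(t) = -3·exp(-t/2). En utilisant v(t) = -3·exp(-t/2) et en substituant t = 9.536372438138853, nous trouvons v = -0.0254873270087749.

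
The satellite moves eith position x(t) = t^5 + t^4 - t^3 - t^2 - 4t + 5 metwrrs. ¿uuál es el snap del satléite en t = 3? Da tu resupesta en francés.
Nous devons dériver notre équation de la position x(t) = t^5 + t^4 - t^3 - t^2 - 4·t + 5 4 fois. En dérivant la position, nous obtenons la vitesse: v(t) = 5·t^4 + 4·t^3 - 3·t^2 - 2·t - 4. En prenant d/dt de v(t), nous trouvons a(t) = 20·t^3 + 12·t^2 - 6·t - 2. En prenant d/dt de a(t), nous trouvons j(t) = 60·t^2 + 24·t - 6. En dérivant le jerk, nous obtenons le snap: s(t) = 120·t + 24. De l'équation du snap s(t) = 120·t + 24, nous substituons t = 3 pour obtenir s = 384.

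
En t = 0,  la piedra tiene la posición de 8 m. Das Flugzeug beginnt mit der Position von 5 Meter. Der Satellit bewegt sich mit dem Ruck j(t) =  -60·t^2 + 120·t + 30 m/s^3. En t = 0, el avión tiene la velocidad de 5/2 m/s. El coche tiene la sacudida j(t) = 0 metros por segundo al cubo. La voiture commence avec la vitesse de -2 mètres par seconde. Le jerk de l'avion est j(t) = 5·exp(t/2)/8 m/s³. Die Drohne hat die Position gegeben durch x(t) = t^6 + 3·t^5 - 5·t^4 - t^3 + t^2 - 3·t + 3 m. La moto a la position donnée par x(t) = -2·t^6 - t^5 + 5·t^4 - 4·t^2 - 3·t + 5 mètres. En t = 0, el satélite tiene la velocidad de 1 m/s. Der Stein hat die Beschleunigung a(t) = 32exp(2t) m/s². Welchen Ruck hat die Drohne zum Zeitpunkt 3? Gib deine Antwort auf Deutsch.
Ausgehend von der Position x(t) = t^6 + 3·t^5 - 5·t^4 - t^3 + t^2 - 3·t + 3, nehmen wir 3 Ableitungen. Mit d/dt von x(t) finden wir v(t) = 6·t^5 + 15·t^4 - 20·t^3 - 3·t^2 + 2·t - 3. Die Ableitung von der Geschwindigkeit ergibt die Beschleunigung: a(t) = 30·t^4 + 60·t^3 - 60·t^2 - 6·t + 2. Durch Ableiten von der Beschleunigung erhalten wir den Ruck: j(t) = 120·t^3 + 180·t^2 - 120·t - 6. Mit j(t) = 120·t^3 + 180·t^2 - 120·t - 6 und Einsetzen von t = 3, finden wir j = 4494.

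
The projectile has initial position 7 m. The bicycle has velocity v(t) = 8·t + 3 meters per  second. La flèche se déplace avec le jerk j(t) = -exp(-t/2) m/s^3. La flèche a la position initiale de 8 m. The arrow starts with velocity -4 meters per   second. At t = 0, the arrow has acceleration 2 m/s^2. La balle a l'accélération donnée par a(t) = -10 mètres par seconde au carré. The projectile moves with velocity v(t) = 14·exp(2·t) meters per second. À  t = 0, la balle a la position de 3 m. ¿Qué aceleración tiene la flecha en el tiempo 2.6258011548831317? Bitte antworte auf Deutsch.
Ausgehend von dem Ruck j(t) = -exp(-t/2), nehmen wir 1 Integral. Das Integral von dem Ruck ist die Beschleunigung. Mit a(0) = 2 erhalten wir a(t) = 2·exp(-t/2). Wir haben die Beschleunigung a(t) = 2·exp(-t/2). Durch Einsetzen von t = 2.6258011548831317: a(2.6258011548831317) = 0.538077112728879.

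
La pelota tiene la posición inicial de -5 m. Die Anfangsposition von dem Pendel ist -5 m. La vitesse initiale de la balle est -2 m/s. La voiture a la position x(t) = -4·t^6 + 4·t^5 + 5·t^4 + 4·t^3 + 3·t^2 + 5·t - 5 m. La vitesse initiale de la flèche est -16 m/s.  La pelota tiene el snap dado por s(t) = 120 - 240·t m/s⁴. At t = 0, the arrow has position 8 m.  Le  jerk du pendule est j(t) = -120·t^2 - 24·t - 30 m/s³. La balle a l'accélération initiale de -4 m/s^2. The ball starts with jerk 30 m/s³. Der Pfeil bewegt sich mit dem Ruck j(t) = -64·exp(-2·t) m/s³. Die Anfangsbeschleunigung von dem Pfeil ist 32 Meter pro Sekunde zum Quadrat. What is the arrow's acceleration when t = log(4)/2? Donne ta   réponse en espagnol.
Necesitamos integrar nuestra ecuación de la sacudida j(t) = -64·exp(-2·t) 1 vez. La antiderivada de la sacudida es la aceleración. Usando a(0) = 32, obtenemos a(t) = 32·exp(-2·t). De la ecuación de la aceleración a(t) = 32·exp(-2·t), sustituimos t = log(4)/2 para obtener a = 8.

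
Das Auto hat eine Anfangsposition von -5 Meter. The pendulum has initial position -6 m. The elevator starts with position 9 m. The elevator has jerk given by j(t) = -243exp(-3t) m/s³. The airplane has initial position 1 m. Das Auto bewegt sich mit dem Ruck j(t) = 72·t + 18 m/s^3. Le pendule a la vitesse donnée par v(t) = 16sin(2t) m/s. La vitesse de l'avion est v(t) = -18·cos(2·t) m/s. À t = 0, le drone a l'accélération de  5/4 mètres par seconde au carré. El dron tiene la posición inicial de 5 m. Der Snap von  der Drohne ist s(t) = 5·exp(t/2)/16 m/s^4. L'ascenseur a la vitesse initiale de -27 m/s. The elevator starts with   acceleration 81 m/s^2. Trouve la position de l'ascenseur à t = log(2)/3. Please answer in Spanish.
Partiendo de la sacudida j(t) = -243·exp(-3·t), tomamos 3 integrales. Tomando ∫j(t)dt y aplicando a(0) = 81, encontramos a(t) = 81·exp(-3·t). Tomando ∫a(t)dt y aplicando v(0) = -27, encontramos v(t) = -27·exp(-3·t). La integral de la velocidad es la posición. Usando x(0) = 9, obtenemos x(t) = 9·exp(-3·t). Tenemos la posición x(t) = 9·exp(-3·t). Sustituyendo t = log(2)/3: x(log(2)/3) = 9/2.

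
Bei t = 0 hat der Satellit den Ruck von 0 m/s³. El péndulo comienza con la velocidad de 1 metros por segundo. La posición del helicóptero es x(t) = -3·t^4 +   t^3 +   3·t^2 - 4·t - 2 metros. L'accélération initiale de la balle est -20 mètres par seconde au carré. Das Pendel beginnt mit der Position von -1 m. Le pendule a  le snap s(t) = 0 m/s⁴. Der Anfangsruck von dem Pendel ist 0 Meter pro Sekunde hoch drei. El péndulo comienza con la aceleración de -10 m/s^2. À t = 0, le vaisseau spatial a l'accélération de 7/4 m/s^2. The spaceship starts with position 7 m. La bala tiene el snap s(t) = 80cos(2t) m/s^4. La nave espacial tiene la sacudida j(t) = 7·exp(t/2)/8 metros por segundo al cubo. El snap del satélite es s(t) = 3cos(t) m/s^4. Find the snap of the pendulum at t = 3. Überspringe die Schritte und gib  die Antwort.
The answer is 0.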